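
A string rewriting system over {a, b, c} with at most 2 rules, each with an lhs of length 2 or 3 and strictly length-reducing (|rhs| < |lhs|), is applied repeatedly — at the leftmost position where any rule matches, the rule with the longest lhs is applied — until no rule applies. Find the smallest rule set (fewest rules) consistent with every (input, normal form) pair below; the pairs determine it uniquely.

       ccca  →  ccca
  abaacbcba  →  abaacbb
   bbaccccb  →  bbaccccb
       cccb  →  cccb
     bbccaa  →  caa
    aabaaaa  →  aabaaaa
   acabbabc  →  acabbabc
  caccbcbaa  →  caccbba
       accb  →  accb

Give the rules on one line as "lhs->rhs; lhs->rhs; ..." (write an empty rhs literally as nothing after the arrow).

bbc->; cba->b

  | ccca
  | abaacbcba => abaacbb
  | bbaccccb
  | cccb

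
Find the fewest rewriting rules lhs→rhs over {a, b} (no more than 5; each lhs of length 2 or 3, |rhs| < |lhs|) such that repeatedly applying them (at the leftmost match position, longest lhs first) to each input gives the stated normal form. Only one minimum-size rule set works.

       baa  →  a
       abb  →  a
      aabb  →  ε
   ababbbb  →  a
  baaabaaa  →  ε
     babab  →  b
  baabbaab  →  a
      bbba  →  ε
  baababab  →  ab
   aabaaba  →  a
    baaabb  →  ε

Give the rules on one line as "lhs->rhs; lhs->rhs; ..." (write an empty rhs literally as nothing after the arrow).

aa->; aaa->ab; ba->; bb->

  | baa => a
  | abb => a
  | aabb => bb => ε
  | ababbbb => abbbb => abb => a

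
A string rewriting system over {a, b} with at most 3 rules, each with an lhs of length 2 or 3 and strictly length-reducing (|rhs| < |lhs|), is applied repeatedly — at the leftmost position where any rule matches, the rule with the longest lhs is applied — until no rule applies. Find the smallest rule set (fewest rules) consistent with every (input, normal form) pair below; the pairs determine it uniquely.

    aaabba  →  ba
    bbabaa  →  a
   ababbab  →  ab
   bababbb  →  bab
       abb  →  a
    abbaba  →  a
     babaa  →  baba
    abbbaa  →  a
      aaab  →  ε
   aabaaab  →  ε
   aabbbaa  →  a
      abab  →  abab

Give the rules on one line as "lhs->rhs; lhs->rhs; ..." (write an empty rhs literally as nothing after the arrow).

aa->a; aab->; bb->a

  | aaabba => aabba => ba
  | bbabaa => aabaa => aa => a
  | ababbab => abaaab => abaab => ab
  | bababbb => babaab => bab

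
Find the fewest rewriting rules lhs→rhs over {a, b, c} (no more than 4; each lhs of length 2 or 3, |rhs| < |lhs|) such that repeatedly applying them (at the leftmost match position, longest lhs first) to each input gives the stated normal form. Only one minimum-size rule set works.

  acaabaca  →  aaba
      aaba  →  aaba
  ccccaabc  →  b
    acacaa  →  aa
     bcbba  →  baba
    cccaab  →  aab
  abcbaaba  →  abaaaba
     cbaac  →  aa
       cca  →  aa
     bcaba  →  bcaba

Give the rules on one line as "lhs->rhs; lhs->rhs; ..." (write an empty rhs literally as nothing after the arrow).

  | acaabaca => aabaca => aaba
  | aaba
  | ccccaabc => accaabc => caabc => bcbc => bac => b
  | acacaa => acaa => aa

ac->; caa->bc; cb->a; cc->a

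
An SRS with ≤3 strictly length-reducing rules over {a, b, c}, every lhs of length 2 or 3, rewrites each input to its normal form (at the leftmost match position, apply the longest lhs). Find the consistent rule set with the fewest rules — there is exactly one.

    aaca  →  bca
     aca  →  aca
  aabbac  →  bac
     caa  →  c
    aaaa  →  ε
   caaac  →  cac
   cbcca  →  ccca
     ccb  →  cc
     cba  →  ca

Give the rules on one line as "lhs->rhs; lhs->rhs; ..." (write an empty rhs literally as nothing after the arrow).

  | aaca => bca
  | aca
  | aabbac => bbbac => bac
  | caa => cb => c

aa->b; bb->; cb->c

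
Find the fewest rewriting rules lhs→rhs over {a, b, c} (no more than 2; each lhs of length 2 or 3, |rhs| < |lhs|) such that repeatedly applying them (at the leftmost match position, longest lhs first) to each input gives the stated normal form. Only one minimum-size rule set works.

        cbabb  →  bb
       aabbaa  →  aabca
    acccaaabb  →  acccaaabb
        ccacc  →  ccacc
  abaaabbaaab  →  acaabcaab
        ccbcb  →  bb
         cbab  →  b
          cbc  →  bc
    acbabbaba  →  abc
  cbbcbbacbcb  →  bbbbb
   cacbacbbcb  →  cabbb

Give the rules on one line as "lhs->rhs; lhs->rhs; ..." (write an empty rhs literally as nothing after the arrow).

  | cbabb => babb => cbb => bb
  | aabbaa => aabca
  | acccaaabb
  | ccacc

ba->c; cb->b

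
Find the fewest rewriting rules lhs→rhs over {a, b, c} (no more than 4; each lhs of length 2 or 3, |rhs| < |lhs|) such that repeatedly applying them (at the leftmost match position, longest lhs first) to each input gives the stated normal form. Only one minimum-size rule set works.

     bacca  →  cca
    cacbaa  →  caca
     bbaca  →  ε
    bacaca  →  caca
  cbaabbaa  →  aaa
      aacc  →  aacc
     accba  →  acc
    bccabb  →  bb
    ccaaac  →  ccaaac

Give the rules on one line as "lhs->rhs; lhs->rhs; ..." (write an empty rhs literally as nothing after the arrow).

ba->; bc->b; cab->aa

  | bacca => cca
  | cacbaa => caca
  | bbaca => bca => ba => ε
  | bacaca => caca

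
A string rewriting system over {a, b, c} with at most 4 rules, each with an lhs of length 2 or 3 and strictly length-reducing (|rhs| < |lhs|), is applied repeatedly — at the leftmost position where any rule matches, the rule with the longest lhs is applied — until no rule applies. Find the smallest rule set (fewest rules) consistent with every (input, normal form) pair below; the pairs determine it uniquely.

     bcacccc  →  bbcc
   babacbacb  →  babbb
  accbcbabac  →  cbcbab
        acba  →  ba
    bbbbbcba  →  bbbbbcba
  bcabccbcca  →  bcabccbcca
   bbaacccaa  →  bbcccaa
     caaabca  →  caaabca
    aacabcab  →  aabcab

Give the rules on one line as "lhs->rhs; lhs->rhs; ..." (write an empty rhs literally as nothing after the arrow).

  | bcacccc => bbaccc => bbcc
  | babacbacb => babbacb => babbb
  | accbcbabac => cbcbabac => cbcbab
  | acba => ba

ac->; baa->b; cac->ba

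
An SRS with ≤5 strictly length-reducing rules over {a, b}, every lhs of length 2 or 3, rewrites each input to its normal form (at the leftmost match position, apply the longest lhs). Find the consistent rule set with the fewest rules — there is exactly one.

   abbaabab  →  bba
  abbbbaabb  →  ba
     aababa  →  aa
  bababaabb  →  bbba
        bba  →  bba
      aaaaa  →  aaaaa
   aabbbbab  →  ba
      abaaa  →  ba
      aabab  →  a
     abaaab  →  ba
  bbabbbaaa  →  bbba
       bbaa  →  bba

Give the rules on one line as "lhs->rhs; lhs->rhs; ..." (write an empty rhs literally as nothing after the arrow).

  | abbaabab => abaabab => baabab => babab => bbab => bba
  | abbbbaabb => abbbaabb => abbaabb => abaabb => baabb => babb => bab => ba
  | aababa => aaba => aa
  | bababaabb => bbabaabb => bbbaabb => bbbabb => bbbab => bbba

aab->a; ab->a; aba->ba; baa->ba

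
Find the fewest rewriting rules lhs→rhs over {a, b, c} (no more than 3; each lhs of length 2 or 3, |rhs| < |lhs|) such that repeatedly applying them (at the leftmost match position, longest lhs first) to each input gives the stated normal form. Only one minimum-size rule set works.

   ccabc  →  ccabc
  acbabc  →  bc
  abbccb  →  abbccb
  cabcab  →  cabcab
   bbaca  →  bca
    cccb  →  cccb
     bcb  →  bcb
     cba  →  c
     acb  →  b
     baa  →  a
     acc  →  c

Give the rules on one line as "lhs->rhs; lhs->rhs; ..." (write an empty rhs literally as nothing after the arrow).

  | ccabc
  | acbabc => babc => bc
  | abbccb
  | cabcab

ac->; ba->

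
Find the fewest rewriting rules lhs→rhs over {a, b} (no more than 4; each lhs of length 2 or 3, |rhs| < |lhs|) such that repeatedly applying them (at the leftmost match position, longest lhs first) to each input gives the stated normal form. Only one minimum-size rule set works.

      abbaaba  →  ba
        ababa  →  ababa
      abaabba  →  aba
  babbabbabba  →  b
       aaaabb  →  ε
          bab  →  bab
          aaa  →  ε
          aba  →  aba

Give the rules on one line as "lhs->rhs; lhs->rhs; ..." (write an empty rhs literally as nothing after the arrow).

aa->; aaa->aa; bb->

  | abbaaba => aaaba => aaba => ba
  | ababa
  | abaabba => abbba => aba
  | babbabbabba => baabbabba => bbbabba => babba => baa => b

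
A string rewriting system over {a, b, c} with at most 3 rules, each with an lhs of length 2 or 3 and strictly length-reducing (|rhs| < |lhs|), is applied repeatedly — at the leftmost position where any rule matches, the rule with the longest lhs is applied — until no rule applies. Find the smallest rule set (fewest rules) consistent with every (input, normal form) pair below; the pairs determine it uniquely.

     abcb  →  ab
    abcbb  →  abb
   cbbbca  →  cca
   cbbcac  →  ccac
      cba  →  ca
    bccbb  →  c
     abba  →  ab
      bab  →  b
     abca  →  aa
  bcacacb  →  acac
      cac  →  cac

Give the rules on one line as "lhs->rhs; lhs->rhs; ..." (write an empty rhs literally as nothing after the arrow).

ba->; bc->; cb->c

  | abcb => ab
  | abcbb => abb
  | cbbbca => cbbca => cbca => cca
  | cbbcac => cbcac => ccac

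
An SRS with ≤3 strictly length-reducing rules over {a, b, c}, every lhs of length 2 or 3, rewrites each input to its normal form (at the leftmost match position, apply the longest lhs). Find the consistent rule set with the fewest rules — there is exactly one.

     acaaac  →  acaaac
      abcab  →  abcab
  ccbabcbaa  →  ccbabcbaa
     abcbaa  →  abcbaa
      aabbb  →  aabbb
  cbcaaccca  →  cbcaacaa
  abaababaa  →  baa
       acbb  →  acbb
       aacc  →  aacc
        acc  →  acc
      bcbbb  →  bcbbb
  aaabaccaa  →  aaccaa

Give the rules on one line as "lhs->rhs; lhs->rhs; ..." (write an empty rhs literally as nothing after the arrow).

  | acaaac
  | abcab
  | ccbabcbaa
  | abcbaa

aba->; ccc->ca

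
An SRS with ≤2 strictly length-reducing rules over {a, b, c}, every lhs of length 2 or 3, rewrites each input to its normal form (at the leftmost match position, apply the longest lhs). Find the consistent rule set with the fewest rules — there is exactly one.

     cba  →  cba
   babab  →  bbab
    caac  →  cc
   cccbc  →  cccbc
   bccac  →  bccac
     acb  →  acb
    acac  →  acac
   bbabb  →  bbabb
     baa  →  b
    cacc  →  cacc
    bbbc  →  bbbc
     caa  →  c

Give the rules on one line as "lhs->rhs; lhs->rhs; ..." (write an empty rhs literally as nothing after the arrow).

  | cba
  | babab => bbab
  | caac => cc
  | cccbc

aa->; aba->ba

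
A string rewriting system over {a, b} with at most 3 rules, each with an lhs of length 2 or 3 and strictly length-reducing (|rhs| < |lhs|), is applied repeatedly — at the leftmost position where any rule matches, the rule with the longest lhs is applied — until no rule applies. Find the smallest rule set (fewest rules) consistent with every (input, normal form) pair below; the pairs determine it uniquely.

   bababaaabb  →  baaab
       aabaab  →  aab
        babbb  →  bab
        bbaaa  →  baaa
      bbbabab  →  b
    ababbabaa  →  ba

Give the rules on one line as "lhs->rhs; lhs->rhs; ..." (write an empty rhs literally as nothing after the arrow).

aba->; bb->b

  | bababaaabb => bbaaabb => baaabb => baaab
  | aabaab => aab
  | babbb => babb => bab
  | bbaaa => baaa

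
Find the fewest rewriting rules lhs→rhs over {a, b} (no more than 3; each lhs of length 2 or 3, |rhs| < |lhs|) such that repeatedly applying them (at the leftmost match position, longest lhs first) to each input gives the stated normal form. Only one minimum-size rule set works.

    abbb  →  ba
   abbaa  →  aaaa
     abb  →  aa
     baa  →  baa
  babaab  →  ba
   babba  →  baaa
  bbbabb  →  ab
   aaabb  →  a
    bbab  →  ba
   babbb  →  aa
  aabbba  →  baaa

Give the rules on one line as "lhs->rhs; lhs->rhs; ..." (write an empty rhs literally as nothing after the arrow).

  | abbb => aab => ba
  | abbaa => aaaa
  | abb => aa
  | baa

aab->ba; aba->b; bb->a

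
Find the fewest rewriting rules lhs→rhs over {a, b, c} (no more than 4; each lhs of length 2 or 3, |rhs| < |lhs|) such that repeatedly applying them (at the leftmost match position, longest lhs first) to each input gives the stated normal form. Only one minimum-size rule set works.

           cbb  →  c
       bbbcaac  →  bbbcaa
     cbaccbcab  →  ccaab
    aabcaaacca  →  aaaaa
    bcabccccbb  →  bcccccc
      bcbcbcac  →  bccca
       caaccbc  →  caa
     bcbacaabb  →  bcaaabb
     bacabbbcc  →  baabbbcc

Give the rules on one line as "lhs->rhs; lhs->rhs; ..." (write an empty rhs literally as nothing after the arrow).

abc->cc; ac->a; acb->ca; cb->c

  | cbb => cb => c
  | bbbcaac => bbbcaa
  | cbaccbcab => caccbcab => cacbcab => ccacab => ccaab
  | aabcaaacca => accaaacca => acaaacca => aaaacca => aaaaca => aaaaa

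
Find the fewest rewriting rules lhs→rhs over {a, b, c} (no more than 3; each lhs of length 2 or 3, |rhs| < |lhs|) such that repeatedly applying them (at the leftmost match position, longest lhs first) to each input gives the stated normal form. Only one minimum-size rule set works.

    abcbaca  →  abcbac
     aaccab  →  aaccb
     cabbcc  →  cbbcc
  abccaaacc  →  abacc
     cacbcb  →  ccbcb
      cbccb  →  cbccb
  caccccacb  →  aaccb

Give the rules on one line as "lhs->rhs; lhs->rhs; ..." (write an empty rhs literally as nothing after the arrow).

  | abcbaca => abcbac
  | aaccab => aaccb
  | cabbcc => cbbcc
  | abccaaacc => abccaacc => abccacc => abcccc => abacc

ca->c; ccc->ac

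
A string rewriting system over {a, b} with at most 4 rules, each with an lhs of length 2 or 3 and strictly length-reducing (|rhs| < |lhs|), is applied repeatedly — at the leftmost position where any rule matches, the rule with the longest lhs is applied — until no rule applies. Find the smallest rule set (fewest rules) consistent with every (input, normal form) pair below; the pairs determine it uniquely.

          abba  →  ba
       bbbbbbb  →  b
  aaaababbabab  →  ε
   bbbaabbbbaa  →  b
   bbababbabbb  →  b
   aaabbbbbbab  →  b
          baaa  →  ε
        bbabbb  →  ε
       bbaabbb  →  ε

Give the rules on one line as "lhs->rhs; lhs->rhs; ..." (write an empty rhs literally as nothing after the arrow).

  | abba => ba
  | bbbbbbb => bbbbb => bbb => b
  | aaaababbabab => bababbabab => babbabab => bbabab => abab => ab => ε
  | bbbaabbbbaa => baabbbbaa => bbbbbbaa => bbbbaa => bbaa => aa => b

aa->b; aaa->b; ab->; bb->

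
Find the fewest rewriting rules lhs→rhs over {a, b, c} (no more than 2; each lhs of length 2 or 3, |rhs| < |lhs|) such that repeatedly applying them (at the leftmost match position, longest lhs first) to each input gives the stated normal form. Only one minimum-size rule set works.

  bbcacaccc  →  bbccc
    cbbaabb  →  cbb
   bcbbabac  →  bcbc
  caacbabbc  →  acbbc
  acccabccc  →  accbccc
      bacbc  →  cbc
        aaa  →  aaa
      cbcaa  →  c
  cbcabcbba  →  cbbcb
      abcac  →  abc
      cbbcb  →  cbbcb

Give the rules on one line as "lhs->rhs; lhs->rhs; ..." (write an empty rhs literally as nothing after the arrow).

ba->; ca->

  | bbcacaccc => bbcaccc => bbccc
  | cbbaabb => cbabb => cbb
  | bcbbabac => bcbbac => bcbc
  | caacbabbc => acbabbc => acbbc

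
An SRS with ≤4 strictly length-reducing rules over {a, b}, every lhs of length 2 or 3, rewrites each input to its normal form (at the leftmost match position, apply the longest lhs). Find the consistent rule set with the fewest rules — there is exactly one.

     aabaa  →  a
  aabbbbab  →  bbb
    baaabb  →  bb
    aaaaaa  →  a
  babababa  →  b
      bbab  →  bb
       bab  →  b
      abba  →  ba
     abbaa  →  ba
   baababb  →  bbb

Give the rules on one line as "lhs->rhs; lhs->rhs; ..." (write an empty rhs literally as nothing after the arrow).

aa->a; ab->; aba->; bba->b

  | aabaa => abaa => a
  | aabbbbab => abbbbab => bbbab => bbb
  | baaabb => baabb => babb => bb
  | aaaaaa => aaaaa => aaaa => aaa => aa => a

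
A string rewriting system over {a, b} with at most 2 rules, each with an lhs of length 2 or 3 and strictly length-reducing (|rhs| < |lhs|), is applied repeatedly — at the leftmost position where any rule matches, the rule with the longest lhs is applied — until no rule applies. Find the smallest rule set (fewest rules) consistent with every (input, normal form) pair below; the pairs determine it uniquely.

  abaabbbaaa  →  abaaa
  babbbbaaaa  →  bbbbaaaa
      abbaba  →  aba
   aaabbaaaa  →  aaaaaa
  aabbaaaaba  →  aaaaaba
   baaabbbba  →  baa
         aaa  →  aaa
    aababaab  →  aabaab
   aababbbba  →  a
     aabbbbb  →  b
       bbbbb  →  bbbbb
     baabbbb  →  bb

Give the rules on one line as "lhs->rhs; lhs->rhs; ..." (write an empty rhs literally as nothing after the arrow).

abb->; bab->b

  | abaabbbaaa => ababaaa => abaaa
  | babbbbaaaa => bbbbaaaa
  | abbaba => aba
  | aaabbaaaa => aaaaaa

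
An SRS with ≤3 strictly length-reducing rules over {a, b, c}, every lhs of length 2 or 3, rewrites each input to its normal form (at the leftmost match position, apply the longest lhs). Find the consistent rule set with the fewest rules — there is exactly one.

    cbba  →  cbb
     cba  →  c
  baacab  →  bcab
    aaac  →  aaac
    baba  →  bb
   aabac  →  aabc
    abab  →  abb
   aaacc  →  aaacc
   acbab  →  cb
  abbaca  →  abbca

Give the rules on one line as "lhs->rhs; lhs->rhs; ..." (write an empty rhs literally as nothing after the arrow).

  | cbba => cbb
  | cba => c
  | baacab => bacab => bcab
  | aaac

acb->cb; ba->b; cba->c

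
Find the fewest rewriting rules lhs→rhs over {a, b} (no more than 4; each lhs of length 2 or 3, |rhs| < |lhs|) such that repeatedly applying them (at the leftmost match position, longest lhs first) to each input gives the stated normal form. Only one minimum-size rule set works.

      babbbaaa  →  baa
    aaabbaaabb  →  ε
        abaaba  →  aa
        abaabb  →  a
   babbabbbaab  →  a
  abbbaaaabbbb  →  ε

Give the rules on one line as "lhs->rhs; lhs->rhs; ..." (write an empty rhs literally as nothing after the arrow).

  | babbbaaa => bbbbaaa => abbaaa => bbaaa => aaaa => baa
  | aaabbaaabb => babbaaabb => bbbaaabb => abaaabb => aaabb => babb => bbb => ab => ε
  | abaaba => aaba => aa
  | abaabb => aabb => abb => bb => a

aaa->ba; ab->; abb->bb; bb->a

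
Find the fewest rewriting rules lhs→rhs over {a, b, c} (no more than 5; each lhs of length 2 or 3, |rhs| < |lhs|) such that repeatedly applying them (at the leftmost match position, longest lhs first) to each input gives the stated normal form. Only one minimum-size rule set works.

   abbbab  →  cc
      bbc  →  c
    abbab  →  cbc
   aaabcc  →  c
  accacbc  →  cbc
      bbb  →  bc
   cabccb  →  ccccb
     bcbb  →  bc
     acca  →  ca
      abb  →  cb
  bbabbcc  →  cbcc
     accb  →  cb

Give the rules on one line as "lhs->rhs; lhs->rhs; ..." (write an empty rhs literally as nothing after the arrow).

  | abbbab => cbbab => cab => cc
  | bbc => c
  | abbab => cbab => cbc
  | aaabcc => aaccc => acc => c

ab->c; ac->; bb->; bbb->bc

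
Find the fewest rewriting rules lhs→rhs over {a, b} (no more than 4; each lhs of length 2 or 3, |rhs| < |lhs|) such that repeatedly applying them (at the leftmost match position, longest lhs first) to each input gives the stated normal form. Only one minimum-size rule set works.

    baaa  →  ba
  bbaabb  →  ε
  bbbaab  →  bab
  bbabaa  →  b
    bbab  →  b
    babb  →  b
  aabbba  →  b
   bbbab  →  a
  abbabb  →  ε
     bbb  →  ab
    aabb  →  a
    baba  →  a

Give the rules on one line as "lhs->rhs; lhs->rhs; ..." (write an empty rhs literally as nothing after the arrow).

  | baaa => ba
  | bbaabb => aaabb => abb => aa => ε
  | bbbaab => abaab => bab
  | bbabaa => aabaa => baa => b

aa->; aba->b; bb->a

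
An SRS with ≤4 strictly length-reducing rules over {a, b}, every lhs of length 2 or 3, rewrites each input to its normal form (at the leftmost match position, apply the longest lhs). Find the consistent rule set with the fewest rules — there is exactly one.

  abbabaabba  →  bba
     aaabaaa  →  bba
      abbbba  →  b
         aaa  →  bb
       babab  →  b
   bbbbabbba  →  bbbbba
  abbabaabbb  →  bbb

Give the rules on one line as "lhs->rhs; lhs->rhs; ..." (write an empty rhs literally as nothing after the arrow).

  | abbabaabba => baabaabba => baabba => bba
  | aaabaaa => bbbaaa => bba
  | abbbba => babba => bbaa => b
  | aaa => bb

aaa->bb; ab->; abb->ba; baa->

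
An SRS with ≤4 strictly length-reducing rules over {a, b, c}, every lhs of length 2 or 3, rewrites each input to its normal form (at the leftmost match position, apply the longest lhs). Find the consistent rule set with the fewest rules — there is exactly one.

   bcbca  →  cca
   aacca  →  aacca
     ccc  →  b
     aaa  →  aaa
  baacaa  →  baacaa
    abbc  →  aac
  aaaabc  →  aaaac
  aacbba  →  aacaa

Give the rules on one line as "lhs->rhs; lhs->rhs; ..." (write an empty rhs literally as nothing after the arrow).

bb->a; bc->c; ccc->b

  | bcbca => cbca => cca
  | aacca
  | ccc => b
  | aaa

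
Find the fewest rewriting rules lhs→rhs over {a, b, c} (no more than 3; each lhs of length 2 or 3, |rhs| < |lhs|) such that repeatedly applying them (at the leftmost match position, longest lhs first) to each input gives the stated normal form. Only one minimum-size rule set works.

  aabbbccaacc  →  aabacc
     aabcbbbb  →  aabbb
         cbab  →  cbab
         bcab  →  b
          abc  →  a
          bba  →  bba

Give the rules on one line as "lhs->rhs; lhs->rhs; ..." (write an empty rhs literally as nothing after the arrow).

  | aabbbccaacc => aabbcaacc => aabacc
  | aabcbbbb => aabbb
  | cbab
  | bcab => b

bc->; bca->; bcb->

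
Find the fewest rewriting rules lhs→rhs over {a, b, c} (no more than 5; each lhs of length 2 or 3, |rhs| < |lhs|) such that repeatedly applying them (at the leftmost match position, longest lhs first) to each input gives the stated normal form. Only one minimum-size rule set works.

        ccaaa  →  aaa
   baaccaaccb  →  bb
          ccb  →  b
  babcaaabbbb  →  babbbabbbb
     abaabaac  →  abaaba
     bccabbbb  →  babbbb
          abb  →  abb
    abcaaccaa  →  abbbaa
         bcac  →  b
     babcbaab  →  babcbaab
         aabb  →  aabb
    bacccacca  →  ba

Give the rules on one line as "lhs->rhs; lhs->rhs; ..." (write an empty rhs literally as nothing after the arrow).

  | ccaaa => aaa
  | baaccaaccb => bacaaccb => baaccb => bacb => bb
  | ccb => b
  | babcaaabbbb => babbbabbbb

ac->; ca->a; caa->bb; cc->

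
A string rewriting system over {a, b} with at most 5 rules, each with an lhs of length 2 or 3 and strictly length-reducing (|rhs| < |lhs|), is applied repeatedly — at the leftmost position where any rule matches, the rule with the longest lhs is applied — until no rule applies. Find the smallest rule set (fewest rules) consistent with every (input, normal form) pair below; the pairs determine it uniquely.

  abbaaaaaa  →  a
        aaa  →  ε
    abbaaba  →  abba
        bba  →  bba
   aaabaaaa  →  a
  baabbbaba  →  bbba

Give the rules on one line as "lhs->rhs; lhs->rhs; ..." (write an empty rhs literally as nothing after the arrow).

aa->a; aaa->; aba->a; baa->

  | abbaaaaaa => abaaaa => aaaa => a
  | aaa => ε
  | abbaaba => abba
  | bba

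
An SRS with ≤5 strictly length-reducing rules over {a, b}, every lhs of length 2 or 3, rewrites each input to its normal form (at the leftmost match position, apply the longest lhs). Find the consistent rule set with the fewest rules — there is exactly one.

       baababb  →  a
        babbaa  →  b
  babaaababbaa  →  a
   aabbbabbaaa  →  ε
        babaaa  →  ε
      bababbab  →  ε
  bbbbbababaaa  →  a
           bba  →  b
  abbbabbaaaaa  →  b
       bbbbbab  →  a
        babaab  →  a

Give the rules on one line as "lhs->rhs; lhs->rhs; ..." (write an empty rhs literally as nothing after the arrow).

aa->b; ba->; bab->ba; bb->a

  | baababb => ababb => abab => aba => a
  | babbaa => babaa => baaa => aa => b
  | babaaababbaa => baaaababbaa => aaababbaa => bababbaa => baabbaa => abbaa => aaaa => baa => a
  | aabbbabbaaa => bbbbabbaaa => abbabbaaa => aaabbaaa => babbaaa => babaaa => baaaa => aaa => ba => ε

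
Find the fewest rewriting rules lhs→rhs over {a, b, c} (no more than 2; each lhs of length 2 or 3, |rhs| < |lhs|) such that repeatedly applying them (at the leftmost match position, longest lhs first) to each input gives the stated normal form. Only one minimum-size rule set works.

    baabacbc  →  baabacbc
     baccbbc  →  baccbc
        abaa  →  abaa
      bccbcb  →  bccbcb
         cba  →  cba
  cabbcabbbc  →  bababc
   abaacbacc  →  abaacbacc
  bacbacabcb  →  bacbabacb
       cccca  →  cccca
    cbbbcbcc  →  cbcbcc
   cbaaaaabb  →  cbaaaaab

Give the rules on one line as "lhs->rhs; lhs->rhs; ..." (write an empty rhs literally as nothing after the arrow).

bb->b; cab->ba

  | baabacbc
  | baccbbc => baccbc
  | abaa
  | bccbcb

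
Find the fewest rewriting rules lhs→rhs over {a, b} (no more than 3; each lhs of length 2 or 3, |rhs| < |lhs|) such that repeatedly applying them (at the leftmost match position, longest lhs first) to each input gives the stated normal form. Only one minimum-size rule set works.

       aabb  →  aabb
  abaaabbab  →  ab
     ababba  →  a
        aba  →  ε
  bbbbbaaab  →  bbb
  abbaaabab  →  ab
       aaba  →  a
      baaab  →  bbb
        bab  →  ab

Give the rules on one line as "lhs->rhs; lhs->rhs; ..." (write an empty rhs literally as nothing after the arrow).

aaa->bb; aba->; ba->a

  | aabb
  | abaaabbab => aabbab => aabab => ab
  | ababba => bba => ba => a
  | aba => ε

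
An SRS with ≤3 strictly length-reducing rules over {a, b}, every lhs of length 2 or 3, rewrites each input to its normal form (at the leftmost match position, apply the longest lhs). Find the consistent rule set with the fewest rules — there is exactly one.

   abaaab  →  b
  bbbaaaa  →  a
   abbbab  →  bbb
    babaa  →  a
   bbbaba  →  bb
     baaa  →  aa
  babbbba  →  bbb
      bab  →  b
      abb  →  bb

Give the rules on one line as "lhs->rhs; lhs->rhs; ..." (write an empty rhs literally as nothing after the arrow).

ab->b; ba->

  | abaaab => baaab => aab => ab => b
  | bbbaaaa => bbaaa => baa => a
  | abbbab => bbbab => bbb
  | babaa => baa => a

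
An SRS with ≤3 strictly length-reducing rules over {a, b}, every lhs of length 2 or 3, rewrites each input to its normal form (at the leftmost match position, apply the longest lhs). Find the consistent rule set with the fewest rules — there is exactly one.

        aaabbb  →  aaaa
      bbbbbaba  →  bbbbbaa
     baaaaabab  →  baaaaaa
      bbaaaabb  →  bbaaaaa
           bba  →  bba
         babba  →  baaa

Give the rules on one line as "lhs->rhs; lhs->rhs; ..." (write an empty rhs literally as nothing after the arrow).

  | aaabbb => aaaab => aaaa
  | bbbbbaba => bbbbbaa
  | baaaaabab => baaaaaab => baaaaaa
  | bbaaaabb => bbaaaaa

ab->a; abb->aa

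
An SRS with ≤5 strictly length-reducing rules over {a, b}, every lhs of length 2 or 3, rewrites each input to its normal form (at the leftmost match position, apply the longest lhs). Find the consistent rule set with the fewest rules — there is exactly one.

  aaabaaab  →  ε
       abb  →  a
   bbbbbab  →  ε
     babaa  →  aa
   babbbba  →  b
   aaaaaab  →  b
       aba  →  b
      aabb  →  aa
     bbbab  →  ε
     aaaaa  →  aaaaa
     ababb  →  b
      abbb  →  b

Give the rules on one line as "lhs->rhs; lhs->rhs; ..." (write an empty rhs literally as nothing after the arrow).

ab->b; abb->a; ba->b; bb->

  | aaabaaab => aabaaab => abaaab => baaab => baab => bab => bb => ε
  | abb => a
  | bbbbbab => bbbab => bab => bb => ε
  | babaa => bbaa => aa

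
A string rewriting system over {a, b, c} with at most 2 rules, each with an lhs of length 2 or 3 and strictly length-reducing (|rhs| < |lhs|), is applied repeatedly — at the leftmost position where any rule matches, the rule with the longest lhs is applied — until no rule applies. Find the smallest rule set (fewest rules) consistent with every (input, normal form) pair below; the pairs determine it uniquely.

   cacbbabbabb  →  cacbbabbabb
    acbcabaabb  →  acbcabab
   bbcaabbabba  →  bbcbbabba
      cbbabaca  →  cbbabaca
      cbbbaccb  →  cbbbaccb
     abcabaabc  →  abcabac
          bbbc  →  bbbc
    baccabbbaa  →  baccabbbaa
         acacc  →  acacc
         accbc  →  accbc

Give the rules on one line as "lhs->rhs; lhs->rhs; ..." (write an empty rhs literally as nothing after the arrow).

  | cacbbabbabb
  | acbcabaabb => acbcabab
  | bbcaabbabba => bbcbbabba
  | cbbabaca

aab->a; caa->c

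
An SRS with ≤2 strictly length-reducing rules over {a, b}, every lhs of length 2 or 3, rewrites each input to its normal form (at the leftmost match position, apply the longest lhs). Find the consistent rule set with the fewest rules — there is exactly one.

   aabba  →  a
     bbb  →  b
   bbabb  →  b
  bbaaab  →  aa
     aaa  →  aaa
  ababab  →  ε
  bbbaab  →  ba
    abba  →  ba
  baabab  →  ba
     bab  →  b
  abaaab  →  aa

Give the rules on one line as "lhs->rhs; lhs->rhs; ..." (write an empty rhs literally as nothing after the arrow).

  | aabba => aba => a
  | bbb => b
  | bbabb => abb => b
  | bbaaab => aaab => aa

ab->; bb->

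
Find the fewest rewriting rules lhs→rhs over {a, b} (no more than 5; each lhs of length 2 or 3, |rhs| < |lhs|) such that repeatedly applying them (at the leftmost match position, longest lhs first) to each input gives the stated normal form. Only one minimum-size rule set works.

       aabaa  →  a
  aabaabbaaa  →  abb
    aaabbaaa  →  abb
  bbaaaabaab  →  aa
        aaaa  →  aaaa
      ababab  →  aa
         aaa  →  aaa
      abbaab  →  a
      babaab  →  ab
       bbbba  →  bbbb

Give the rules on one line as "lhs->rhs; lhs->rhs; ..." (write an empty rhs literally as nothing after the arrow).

  | aabaa => abaa => a
  | aabaabbaaa => abaabbaaa => abbaaa => abbaa => abba => abb
  | aaabbaaa => aabbaaa => abbaaa => abbaa => abba => abb
  | bbaaaabaab => bbaaabaab => bbaabaab => bbabaab => baaaab => baaab => baab => bab => aa

aab->ab; aba->; ba->b; bab->aa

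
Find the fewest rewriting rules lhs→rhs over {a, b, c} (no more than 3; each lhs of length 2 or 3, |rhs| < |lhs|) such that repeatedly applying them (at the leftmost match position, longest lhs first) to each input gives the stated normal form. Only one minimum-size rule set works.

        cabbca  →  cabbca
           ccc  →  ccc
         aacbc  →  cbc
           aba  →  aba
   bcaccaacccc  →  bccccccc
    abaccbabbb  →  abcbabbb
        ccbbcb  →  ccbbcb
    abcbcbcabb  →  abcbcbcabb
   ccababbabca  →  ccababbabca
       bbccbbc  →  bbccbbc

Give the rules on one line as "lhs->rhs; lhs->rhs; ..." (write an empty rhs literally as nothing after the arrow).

ac->c; bac->b

  | cabbca
  | ccc
  | aacbc => acbc => cbc
  | aba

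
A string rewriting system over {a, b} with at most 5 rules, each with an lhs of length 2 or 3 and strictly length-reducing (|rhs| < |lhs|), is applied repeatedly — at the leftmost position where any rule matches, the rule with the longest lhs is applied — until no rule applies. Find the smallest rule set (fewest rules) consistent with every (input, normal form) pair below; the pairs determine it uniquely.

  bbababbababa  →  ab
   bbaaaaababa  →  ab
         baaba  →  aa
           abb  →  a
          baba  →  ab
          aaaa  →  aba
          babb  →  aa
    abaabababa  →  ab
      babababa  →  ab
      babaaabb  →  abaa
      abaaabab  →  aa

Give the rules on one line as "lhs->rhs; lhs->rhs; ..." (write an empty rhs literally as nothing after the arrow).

  | bbababbababa => baaabbababa => babbbababa => aabbababa => aabababa => aaababa => abbaba => aaba => aaa => ab
  | bbaaaaababa => bbabaababa => baaaababa => babababa => aaababa => abbaba => aaba => aaa => ab
  | baaba => baaa => bab => aa
  | abb => a

aaa->ab; aab->aa; abb->a; bab->aa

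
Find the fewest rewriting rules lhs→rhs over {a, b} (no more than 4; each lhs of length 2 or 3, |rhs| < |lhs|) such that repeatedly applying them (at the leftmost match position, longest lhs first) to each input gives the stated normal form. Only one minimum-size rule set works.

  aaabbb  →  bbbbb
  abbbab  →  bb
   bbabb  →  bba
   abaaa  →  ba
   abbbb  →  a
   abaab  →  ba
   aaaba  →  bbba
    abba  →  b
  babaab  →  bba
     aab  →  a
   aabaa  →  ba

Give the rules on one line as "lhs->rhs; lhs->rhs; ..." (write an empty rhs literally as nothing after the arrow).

  | aaabbb => bbbbb
  | abbbab => abbab => abab => bb
  | bbabb => bbab => bba
  | abaaa => baa => ba

aa->a; aaa->bb; ab->a; aba->b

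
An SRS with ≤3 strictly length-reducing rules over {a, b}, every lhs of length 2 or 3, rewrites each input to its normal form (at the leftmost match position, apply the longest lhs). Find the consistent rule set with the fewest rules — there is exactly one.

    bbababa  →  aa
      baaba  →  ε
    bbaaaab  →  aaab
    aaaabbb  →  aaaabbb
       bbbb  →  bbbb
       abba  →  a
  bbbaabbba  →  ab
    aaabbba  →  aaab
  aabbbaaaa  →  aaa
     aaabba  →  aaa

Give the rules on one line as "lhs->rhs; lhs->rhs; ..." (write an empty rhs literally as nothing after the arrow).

ba->a; baa->b; bba->

  | bbababa => baba => aba => aa
  | baaba => bba => ε
  | bbaaaab => aaab
  | aaaabbb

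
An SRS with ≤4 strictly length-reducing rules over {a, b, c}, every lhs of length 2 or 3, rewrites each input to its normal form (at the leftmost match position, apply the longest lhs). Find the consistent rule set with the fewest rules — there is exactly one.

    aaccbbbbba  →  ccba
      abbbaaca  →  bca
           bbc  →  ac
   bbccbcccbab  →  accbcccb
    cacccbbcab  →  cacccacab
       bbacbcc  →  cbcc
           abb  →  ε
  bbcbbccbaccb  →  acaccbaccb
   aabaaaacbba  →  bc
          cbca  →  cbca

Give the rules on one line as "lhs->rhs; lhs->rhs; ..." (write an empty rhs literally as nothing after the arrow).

  | aaccbbbbba => ccbbbbba => ccabbba => ccaaba => ccba
  | abbbaaca => aabaaca => baaca => bca
  | bbc => ac
  | bbccbcccbab => accbcccbab => accbcccb

aa->; bab->b; bb->a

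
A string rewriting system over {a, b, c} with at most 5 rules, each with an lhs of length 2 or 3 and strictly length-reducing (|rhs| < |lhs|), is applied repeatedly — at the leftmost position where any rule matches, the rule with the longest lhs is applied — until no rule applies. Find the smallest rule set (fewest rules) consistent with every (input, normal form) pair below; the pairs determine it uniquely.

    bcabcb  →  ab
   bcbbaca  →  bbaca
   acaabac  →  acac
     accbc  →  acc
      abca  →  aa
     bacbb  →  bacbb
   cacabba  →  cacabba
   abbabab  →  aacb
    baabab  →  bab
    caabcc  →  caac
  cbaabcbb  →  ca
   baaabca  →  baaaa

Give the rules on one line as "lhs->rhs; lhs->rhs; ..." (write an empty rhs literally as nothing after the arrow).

  | bcabcb => abcb => ab
  | bcbbaca => bbaca
  | acaabac => acabcc => acac
  | accbc => acc

aba->bc; bbb->a; bc->; cba->cb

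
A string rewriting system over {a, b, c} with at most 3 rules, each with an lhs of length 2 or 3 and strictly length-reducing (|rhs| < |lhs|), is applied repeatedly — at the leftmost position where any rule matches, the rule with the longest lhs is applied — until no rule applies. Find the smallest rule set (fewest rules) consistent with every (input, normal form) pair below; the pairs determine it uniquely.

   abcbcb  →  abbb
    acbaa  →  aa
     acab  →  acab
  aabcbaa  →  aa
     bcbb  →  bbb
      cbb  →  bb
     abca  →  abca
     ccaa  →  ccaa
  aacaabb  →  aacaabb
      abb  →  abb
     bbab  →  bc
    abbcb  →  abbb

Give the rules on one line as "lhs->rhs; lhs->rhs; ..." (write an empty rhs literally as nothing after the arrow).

  | abcbcb => abbcb => abbb
  | acbaa => abaa => aa
  | acab
  | aabcbaa => aabbaa => aaba => aa

ba->; bab->c; cb->b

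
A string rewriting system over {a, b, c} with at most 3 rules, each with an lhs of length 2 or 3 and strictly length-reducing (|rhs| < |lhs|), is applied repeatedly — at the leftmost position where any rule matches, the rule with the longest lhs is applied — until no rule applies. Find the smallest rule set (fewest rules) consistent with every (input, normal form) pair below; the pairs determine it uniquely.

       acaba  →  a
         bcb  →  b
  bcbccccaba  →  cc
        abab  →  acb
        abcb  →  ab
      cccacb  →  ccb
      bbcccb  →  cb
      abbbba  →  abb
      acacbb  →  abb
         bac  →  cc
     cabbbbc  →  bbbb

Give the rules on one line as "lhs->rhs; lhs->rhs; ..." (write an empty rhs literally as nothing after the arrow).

ba->c; bc->; ca->b

  | acaba => abba => abc => a
  | bcb => b
  | bcbccccaba => bccccaba => cccaba => ccbba => ccbc => cc
  | abab => acb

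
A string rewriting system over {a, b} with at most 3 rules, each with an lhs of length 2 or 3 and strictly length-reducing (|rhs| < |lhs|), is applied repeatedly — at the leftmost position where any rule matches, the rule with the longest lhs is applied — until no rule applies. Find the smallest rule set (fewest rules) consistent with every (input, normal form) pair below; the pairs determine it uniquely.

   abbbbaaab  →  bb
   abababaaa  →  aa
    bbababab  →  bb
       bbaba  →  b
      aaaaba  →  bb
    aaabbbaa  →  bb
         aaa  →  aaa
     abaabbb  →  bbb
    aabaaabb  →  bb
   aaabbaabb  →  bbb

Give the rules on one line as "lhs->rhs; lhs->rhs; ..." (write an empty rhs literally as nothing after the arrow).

aab->bb; ab->b; ba->

  | abbbbaaab => bbbbaaab => bbbaab => bbab => bb
  | abababaaa => bababaaa => babaaa => baaa => aa
  | bbababab => bbabab => bbab => bb
  | bbaba => bba => b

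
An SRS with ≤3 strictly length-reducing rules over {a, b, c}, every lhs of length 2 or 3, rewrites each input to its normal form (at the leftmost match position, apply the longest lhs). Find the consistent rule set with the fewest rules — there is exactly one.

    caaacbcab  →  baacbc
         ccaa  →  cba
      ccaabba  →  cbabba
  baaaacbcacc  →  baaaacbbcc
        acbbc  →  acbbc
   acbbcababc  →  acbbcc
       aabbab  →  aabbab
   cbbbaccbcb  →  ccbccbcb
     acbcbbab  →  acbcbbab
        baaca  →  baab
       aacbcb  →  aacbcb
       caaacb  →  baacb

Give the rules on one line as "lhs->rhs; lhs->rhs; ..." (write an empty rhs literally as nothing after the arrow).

  | caaacbcab => baacbcab => baacbc
  | ccaa => cba
  | ccaabba => cbabba
  | baaaacbcacc => baaaacbbcc

bbb->cc; ca->b; cab->c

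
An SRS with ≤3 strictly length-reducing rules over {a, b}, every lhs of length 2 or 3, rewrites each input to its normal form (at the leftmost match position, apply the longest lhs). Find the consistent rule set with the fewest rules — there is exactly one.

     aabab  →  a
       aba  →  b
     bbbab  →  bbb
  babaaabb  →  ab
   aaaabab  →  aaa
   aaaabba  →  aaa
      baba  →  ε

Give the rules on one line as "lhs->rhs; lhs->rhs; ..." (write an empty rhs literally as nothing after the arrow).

  | aabab => aab => a
  | aba => b
  | bbbab => bbb
  | babaaabb => baaabb => aabb => ab

aab->a; aba->b; ba->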